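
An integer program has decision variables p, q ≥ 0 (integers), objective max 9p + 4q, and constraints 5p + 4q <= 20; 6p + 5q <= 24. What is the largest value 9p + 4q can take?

(p,q)=(4,0) is feasible, giving 36.
(p,q)=(3,1) is feasible, giving 31.
(p,q)=(3,0) is feasible, giving 27.
The best lattice point is (4,0), giving 36.

36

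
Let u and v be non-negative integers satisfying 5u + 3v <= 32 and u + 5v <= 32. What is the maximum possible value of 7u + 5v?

48

(u,v)=(4,4) is feasible, giving 48.
(u,v)=(3,5) is feasible, giving 46.
(u,v)=(2,6) is feasible, giving 44.
(u,v)=(4,3) is feasible, giving 43.
The best lattice point is (4,4), giving 48.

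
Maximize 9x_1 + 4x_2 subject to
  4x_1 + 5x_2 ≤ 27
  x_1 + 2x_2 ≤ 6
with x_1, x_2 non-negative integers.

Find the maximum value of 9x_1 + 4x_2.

54

(x_1,x_2)=(6,0): 4·6+5·0=24≤27, 1·6+2·0=6≤6, objective 54.
(x_1,x_2)=(5,0): 4·5+5·0=20≤27, 1·5+2·0=5≤6, objective 45.
The best lattice point is (6,0), giving 54.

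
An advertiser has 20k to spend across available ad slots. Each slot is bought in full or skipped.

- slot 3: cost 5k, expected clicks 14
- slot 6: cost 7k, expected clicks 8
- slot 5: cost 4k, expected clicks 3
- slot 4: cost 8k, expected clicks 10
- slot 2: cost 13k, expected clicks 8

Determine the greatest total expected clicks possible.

slot 3 + slot 5 + slot 4: cost 5 + 4 + 8 = 17 ≤ 20, expected clicks 14 + 3 + 10 = 27.
slot 3 + slot 6 + slot 4: cost 5 + 7 + 8 = 20 ≤ 20, expected clicks 14 + 8 + 10 = 32.
Best is slot 3, slot 6, and slot 4 with total expected clicks 32.

32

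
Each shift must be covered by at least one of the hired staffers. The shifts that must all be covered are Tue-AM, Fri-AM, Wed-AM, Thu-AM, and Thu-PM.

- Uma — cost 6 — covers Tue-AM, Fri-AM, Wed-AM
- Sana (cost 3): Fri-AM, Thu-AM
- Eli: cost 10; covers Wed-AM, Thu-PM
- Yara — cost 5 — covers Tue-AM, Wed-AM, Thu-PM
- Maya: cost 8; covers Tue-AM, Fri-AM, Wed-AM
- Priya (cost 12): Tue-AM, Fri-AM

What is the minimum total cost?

8

This is a weighted set-cover instance.
Choose Sana and Yara: together they cover Tue-AM, Fri-AM, Wed-AM, Thu-AM, Thu-PM — every shift.
Total cost: 3 + 5 = 8.
No cover costs less than 8.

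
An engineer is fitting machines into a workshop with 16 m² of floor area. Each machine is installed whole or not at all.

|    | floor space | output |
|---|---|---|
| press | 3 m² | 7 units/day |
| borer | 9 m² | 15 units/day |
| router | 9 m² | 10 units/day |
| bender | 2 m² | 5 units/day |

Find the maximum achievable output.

Take press, borer, and bender: floor space 3 + 9 + 2 = 14 ≤ 16, output 7 + 15 + 5 = 27.
No other feasible combination does better.

27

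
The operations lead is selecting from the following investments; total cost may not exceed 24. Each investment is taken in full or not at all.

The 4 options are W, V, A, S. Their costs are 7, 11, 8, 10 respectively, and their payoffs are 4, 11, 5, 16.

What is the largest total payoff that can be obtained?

27

Treat it as a binary knapsack problem.
Allowing fractional choices, the relaxed optimum would be about 28.9, but investments are indivisible.
V + S: cost 11 + 10 = 21 ≤ 24, payoff 11 + 16 = 27.
A + S: cost 8 + 10 = 18 ≤ 24, payoff 5 + 16 = 21.
Best is V and S with total payoff 27.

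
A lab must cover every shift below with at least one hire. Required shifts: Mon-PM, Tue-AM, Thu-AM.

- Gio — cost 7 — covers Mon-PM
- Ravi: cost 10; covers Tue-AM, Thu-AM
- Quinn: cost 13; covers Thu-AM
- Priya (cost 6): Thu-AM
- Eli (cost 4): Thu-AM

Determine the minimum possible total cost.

The greedy cost-per-new-shift heuristic would pick Eli, Gio, and Ravi for 21, but a cheaper cover exists.
Choose Gio and Ravi: together they cover Mon-PM, Tue-AM, Thu-AM — every shift.
Total cost: 7 + 10 = 17.
No cover costs less than 17.

17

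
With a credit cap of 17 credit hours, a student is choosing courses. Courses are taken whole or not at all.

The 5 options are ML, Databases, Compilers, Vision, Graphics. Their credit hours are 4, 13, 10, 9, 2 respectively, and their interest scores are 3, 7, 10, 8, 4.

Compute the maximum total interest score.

Take ML, Compilers, and Graphics: credit hours 4 + 10 + 2 = 16 ≤ 17, interest score 3 + 10 + 4 = 17.
No other feasible combination does better.

17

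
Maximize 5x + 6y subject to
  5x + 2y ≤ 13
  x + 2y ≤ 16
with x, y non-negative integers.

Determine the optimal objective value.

(x,y)=(0,6): 5·0+2·6=12≤13, 1·0+2·6=12≤16, objective 36.
(x,y)=(0,5): 5·0+2·5=10≤13, 1·0+2·5=10≤16, objective 30.
The best lattice point is (0,6), giving 36.

36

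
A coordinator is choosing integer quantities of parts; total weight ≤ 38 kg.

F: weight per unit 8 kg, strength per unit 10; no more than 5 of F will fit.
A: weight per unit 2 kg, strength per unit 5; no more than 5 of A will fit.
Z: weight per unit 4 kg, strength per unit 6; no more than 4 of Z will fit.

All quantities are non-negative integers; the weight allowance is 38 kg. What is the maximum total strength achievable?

A has the best ratio (5/2); taking only A gives at most 5×5 = 25 (stopped by the supply cap of 5).
Mixing does better — 2×F, 5×A, and 3×Z: weight 38 ≤ 38, strength 2·10 + 5·5 + 3·6 = 63.

63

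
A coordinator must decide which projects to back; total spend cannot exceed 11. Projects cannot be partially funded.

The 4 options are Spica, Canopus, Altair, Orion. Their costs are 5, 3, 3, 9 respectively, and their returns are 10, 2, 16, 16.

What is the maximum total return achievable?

28

Take Spica, Canopus, and Altair: cost 5 + 3 + 3 = 11 ≤ 11, return 10 + 2 + 16 = 28.
No other feasible combination does better.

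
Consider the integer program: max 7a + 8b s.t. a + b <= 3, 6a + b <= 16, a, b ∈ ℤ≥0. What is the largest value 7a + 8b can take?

(a,b)=(0,3): 1·0+1·3=3≤3, 6·0+1·3=3≤16, objective 24.
(a,b)=(1,2): 1·1+1·2=3≤3, 6·1+1·2=8≤16, objective 23.
(a,b)=(0,2): 1·0+1·2=2≤3, 6·0+1·2=2≤16, objective 16.
Maximum is 24 at (a,b)=(0,3).

24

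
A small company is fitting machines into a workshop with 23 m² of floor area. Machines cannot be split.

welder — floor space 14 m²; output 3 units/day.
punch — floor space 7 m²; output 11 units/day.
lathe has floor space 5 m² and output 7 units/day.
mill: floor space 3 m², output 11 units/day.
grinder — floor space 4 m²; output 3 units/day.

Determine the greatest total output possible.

32

Allowing fractional choices, the relaxed optimum would be about 32.9, but machines are indivisible.
punch + mill + grinder: floor space 7 + 3 + 4 = 14 ≤ 23, output 11 + 11 + 3 = 25.
punch + lathe + mill + grinder: floor space 7 + 5 + 3 + 4 = 19 ≤ 23, output 11 + 7 + 11 + 3 = 32.
punch + lathe + mill: floor space 7 + 5 + 3 = 15 ≤ 23, output 11 + 7 + 11 = 29.
Best is punch, lathe, mill, and grinder with total output 32.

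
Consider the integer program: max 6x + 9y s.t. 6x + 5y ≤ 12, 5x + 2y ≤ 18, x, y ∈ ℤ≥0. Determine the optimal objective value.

(x,y)=(0,2) is feasible, giving 18.
(x,y)=(1,1) is feasible, giving 15.
(x,y)=(0,1) is feasible, giving 9.
No feasible integer point exceeds 18.

18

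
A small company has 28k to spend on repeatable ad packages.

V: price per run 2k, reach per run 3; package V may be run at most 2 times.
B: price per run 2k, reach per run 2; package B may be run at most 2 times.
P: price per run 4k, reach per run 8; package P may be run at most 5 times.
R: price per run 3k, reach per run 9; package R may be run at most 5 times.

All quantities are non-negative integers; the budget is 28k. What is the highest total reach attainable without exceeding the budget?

4×P and 4×R: price 28 ≤ 28, reach 4·8 + 4·9 = 68.
3×P and 5×R: price 27 ≤ 28, reach 3·8 + 5·9 = 69.
Best is 69.

69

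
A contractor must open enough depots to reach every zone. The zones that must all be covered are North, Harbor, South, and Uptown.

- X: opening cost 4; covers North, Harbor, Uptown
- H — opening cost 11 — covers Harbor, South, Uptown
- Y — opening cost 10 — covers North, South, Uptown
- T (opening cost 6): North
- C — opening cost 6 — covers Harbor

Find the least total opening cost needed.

14

Choose X and Y: together they cover North, Harbor, South, Uptown — every zone.
Total opening cost: 4 + 10 = 14.
No cover costs less than 14.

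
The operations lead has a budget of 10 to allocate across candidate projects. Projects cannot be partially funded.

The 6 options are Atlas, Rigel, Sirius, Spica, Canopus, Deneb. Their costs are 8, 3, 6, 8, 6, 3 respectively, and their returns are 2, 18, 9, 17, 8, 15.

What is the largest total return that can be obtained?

Take Rigel and Deneb: cost 3 + 3 = 6 ≤ 10, return 18 + 15 = 33.
No other feasible combination does better.

33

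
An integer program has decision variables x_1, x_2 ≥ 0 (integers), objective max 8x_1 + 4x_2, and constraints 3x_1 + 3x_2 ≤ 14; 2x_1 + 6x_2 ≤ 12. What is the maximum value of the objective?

Relaxing integrality, the LP optimum is 37.33 at (x_1,x_2) = (4.67, 0), which is not an integer point.
(x_1,x_2)=(4,0): 3·4+3·0=12≤14, 2·4+6·0=8≤12, objective 32.
(x_1,x_2)=(3,1): 3·3+3·1=12≤14, 2·3+6·1=12≤12, objective 28.
No feasible integer point exceeds 32.

32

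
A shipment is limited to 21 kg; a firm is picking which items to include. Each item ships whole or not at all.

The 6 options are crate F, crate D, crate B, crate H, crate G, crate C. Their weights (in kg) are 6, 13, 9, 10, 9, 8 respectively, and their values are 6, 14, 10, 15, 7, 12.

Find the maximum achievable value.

27

Take crate H and crate C: weight 10 + 8 = 18 ≤ 21, value 15 + 12 = 27.
No other feasible combination does better.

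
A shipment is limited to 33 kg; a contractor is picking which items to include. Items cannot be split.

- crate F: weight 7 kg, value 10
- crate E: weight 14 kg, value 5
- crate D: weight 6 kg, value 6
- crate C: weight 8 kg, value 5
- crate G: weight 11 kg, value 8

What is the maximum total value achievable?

crate F + crate C + crate G: weight 7 + 8 + 11 = 26 ≤ 33, value 10 + 5 + 8 = 23.
crate F + crate D + crate C + crate G: weight 7 + 6 + 8 + 11 = 32 ≤ 33, value 10 + 6 + 5 + 8 = 29.
crate F + crate D + crate G: weight 7 + 6 + 11 = 24 ≤ 33, value 10 + 6 + 8 = 24.
Best is crate F, crate D, crate C, and crate G with total value 29.

29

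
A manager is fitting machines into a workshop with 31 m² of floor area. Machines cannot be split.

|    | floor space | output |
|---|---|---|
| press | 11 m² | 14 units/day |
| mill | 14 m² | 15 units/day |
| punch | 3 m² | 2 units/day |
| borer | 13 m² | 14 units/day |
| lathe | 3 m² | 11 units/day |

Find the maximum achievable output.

42

press + mill + punch + lathe: floor space 11 + 14 + 3 + 3 = 31 ≤ 31, output 14 + 15 + 2 + 11 = 42.
press + punch + borer + lathe: floor space 11 + 3 + 13 + 3 = 30 ≤ 31, output 14 + 2 + 14 + 11 = 41.
press + mill + lathe: floor space 11 + 14 + 3 = 28 ≤ 31, output 14 + 15 + 11 = 40.
Best is press, mill, punch, and lathe with total output 42.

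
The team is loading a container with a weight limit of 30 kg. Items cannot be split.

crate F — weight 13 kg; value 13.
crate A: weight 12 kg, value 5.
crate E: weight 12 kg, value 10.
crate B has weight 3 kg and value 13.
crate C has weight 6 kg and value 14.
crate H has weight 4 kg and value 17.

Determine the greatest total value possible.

crate F + crate B + crate C + crate H: weight 13 + 3 + 6 + 4 = 26 ≤ 30, value 13 + 13 + 14 + 17 = 57.
crate E + crate B + crate C + crate H: weight 12 + 3 + 6 + 4 = 25 ≤ 30, value 10 + 13 + 14 + 17 = 54.
Best is crate F, crate B, crate C, and crate H with total value 57.

57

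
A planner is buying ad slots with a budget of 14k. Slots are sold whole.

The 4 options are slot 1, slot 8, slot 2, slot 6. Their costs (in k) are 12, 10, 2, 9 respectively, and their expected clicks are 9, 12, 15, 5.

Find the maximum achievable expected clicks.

27

Treat it as a binary knapsack problem.
Take slot 8 and slot 2: cost 10 + 2 = 12 ≤ 14, expected clicks 12 + 15 = 27.
No other feasible combination does better.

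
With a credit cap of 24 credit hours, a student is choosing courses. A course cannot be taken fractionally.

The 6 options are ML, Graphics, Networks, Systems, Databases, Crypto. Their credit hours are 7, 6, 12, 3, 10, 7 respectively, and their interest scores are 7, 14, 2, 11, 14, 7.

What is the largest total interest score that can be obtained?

39

Treat it as a binary knapsack problem.
Allowing fractional choices, the relaxed optimum would be about 44.0, but courses are indivisible.
Graphics + Systems + Databases: credit hours 6 + 3 + 10 = 19 ≤ 24, interest score 14 + 11 + 14 = 39.
ML + Graphics + Systems + Crypto: credit hours 7 + 6 + 3 + 7 = 23 ≤ 24, interest score 7 + 14 + 11 + 7 = 39.
The maximum interest score is 39; one optimal choice is Graphics, Systems, and Databases.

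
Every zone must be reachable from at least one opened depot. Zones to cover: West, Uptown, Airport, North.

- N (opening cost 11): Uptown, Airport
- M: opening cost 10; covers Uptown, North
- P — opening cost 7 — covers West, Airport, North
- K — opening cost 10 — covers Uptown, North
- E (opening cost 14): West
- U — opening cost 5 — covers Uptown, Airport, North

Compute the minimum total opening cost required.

12

Choose P and U: together they cover West, Uptown, Airport, North — every zone.
Total opening cost: 7 + 5 = 12.
No cover costs less than 12.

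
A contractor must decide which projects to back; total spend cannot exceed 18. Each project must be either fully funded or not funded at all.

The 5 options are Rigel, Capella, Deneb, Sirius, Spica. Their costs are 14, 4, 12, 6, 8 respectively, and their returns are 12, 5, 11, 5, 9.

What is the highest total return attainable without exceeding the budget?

19

Capella + Sirius + Spica: cost 4 + 6 + 8 = 18 ≤ 18, return 5 + 5 + 9 = 19.
Rigel + Capella: cost 14 + 4 = 18 ≤ 18, return 12 + 5 = 17.
Best is Capella, Sirius, and Spica with total return 19.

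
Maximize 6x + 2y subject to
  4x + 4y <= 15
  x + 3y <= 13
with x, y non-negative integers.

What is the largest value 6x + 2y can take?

Relaxing integrality, the LP optimum is 22.50 at (x,y) = (3.75, 0), which is not an integer point.
(x,y)=(3,0): 4·3+4·0=12≤15, 1·3+3·0=3≤13, objective 18.
(x,y)=(2,1): 4·2+4·1=12≤15, 1·2+3·1=5≤13, objective 14.
(x,y)=(2,0): 4·2+4·0=8≤15, 1·2+3·0=2≤13, objective 12.
The best lattice point is (3,0), giving 18.

18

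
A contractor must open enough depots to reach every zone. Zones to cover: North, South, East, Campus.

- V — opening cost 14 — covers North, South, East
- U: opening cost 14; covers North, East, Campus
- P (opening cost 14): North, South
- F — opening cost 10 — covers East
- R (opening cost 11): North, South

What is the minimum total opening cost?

The greedy cost-per-new-zone heuristic would pick V and U for 28, but a cheaper cover exists.
Choose U and R: together they cover North, South, East, Campus — every zone.
Total opening cost: 14 + 11 = 25.
No cover costs less than 25.

25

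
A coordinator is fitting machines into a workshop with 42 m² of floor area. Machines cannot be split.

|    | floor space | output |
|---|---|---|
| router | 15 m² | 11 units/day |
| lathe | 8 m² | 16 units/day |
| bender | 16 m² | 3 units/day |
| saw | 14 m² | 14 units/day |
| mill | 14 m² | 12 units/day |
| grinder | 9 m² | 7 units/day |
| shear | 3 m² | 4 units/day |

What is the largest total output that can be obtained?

46

lathe + saw + mill + shear: floor space 8 + 14 + 14 + 3 = 39 ≤ 42, output 16 + 14 + 12 + 4 = 46.
router + lathe + saw + shear: floor space 15 + 8 + 14 + 3 = 40 ≤ 42, output 11 + 16 + 14 + 4 = 45.
Best is lathe, saw, mill, and shear with total output 46.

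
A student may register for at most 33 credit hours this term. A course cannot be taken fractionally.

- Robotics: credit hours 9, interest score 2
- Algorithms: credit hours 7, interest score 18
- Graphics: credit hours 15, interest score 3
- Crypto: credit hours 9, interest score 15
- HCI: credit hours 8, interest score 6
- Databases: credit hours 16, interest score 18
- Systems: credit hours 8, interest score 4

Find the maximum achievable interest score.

Take Algorithms, Crypto, and Databases: credit hours 7 + 9 + 16 = 32 ≤ 33, interest score 18 + 15 + 18 = 51.
No other feasible combination does better.

51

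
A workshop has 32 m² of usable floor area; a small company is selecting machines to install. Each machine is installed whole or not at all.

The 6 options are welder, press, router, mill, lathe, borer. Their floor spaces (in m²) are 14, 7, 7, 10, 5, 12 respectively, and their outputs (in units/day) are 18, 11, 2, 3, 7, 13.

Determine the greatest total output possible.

38

Treat it as a binary knapsack problem.
Take welder, lathe, and borer: floor space 14 + 5 + 12 = 31 ≤ 32, output 18 + 7 + 13 = 38.
No other feasible combination does better.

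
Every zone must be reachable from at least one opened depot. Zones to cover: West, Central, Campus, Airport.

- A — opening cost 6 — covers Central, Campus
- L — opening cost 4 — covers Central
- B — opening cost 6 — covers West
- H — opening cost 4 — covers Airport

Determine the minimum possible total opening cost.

Choose A, B, and H: together they cover West, Central, Campus, Airport — every zone.
Total opening cost: 6 + 6 + 4 = 16.
No cover costs less than 16.

16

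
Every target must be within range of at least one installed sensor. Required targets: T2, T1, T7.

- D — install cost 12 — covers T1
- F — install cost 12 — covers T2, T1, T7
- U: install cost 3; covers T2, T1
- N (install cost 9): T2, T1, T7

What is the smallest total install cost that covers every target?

9

The greedy cost-per-new-target heuristic would pick U and N for 12, but a cheaper cover exists.
N alone covers T2, T1, T7 — every target.
Total install cost: 9.
No cover costs less than 9.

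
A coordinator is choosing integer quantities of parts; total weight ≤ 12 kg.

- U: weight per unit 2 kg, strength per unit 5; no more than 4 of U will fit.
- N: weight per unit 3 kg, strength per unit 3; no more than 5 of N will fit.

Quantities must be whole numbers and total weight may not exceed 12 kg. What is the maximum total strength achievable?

23

This is a bounded integer knapsack.
U has the best ratio (5/2); taking only U gives at most 4×5 = 20 (stopped by the supply cap of 4).
Mixing does better — 4×U and 1×N: weight 11 ≤ 12, strength 4·5 + 1·3 = 23.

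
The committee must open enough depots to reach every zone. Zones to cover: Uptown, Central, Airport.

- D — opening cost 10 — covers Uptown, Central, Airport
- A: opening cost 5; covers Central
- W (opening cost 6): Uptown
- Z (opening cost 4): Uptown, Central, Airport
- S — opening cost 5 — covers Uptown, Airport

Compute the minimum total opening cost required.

Z alone covers Uptown, Central, Airport — every zone.
Total opening cost: 4.
No cover costs less than 4.

4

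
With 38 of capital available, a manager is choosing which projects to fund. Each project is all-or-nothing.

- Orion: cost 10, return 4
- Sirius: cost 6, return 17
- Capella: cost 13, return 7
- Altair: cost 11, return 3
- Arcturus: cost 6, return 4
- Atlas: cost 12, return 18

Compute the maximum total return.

Allowing fractional choices, the relaxed optimum would be about 46.4, but projects are indivisible.
Sirius + Capella + Arcturus + Atlas: cost 6 + 13 + 6 + 12 = 37 ≤ 38, return 17 + 7 + 4 + 18 = 46.
Orion + Sirius + Arcturus + Atlas: cost 10 + 6 + 6 + 12 = 34 ≤ 38, return 4 + 17 + 4 + 18 = 43.
Best is Sirius, Capella, Arcturus, and Atlas with total return 46.

46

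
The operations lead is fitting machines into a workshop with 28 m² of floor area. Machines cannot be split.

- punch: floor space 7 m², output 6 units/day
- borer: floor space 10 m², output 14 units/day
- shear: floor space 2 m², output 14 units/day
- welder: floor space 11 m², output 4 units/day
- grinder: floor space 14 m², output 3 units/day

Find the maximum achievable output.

This is an integer program with binary decision variables.
Take punch, borer, and shear: floor space 7 + 10 + 2 = 19 ≤ 28, output 6 + 14 + 14 = 34.
No other feasible combination does better.

34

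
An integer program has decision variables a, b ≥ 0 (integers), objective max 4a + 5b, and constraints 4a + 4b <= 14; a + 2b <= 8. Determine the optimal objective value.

(a,b)=(0,3) is feasible, giving 15.
(a,b)=(1,2) is feasible, giving 14.
(a,b)=(0,2) is feasible, giving 10.
The best lattice point is (0,3), giving 15.

15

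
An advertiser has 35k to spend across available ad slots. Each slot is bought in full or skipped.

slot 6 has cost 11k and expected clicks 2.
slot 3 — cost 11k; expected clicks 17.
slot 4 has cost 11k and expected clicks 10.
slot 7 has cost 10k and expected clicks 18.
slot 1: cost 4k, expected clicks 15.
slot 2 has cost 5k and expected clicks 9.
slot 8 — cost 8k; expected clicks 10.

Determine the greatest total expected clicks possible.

60

This is an integer program with binary decision variables.
Allowing fractional choices, the relaxed optimum would be about 65.2, but ad slots are indivisible.
slot 3 + slot 7 + slot 1 + slot 2: cost 11 + 10 + 4 + 5 = 30 ≤ 35, expected clicks 17 + 18 + 15 + 9 = 59.
slot 3 + slot 7 + slot 1 + slot 8: cost 11 + 10 + 4 + 8 = 33 ≤ 35, expected clicks 17 + 18 + 15 + 10 = 60.
Best is slot 3, slot 7, slot 1, and slot 8 with total expected clicks 60.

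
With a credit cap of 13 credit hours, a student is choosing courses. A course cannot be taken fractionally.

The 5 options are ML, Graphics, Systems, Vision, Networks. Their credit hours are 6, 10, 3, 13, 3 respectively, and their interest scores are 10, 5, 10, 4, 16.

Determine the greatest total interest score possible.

This is a 0-1 knapsack instance.
Allowing fractional choices, the relaxed optimum would be about 36.5, but courses are indivisible.
Systems + Networks: credit hours 3 + 3 = 6 ≤ 13, interest score 10 + 16 = 26.
ML + Systems + Networks: credit hours 6 + 3 + 3 = 12 ≤ 13, interest score 10 + 10 + 16 = 36.
Best is ML, Systems, and Networks with total interest score 36.

36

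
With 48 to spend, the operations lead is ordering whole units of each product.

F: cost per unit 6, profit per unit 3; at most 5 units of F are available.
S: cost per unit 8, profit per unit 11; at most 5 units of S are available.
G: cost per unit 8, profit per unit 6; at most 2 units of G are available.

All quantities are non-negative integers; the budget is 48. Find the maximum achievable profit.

This is a bounded integer knapsack.
Take 5×S and 1×G: cost 48 ≤ 48, profit 5·11 + 1·6 = 61.
S has the best ratio (11/8) and is taken to its limit of 5; remaining capacity is filled optimally with the others.

61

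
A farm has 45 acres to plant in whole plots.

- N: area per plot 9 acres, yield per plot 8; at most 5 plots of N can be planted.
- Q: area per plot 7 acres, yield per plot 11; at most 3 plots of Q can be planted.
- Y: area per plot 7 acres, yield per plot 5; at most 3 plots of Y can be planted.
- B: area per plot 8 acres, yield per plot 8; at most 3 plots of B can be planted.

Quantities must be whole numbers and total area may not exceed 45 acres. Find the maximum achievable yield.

57

3×Q and 3×B: area 45 ≤ 45, yield 3·11 + 3·8 = 57.
3×Q, 1×Y, and 2×B: area 44 ≤ 45, yield 3·11 + 1·5 + 2·8 = 54.
Best is 57.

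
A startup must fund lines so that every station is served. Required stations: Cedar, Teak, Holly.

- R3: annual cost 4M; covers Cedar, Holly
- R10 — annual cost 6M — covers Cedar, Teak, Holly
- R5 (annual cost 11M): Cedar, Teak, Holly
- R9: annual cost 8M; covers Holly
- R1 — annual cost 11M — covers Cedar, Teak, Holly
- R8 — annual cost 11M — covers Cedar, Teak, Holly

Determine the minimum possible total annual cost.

The greedy cost-per-new-station heuristic would pick R3 and R10 for 10, but a cheaper cover exists.
R10 alone covers Cedar, Teak, Holly — every station.
Total annual cost: 6.
No cover costs less than 6.

6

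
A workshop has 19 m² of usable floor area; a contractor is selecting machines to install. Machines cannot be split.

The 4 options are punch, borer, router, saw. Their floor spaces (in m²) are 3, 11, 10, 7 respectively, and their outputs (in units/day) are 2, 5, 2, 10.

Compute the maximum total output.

Allowing fractional choices, the relaxed optimum would be about 16.1, but machines are indivisible.
borer + saw: floor space 11 + 7 = 18 ≤ 19, output 5 + 10 = 15.
router + saw: floor space 10 + 7 = 17 ≤ 19, output 2 + 10 = 12.
punch + saw: floor space 3 + 7 = 10 ≤ 19, output 2 + 10 = 12.
Best is borer and saw with total output 15.

15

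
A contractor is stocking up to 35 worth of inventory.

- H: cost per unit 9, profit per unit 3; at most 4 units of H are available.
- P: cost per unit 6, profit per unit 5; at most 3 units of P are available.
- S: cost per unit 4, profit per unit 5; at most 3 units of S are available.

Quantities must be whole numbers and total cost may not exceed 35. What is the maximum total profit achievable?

30

3×P and 3×S: cost 30 ≤ 35, profit 3·5 + 3·5 = 30.
1×H, 2×P, and 3×S: cost 33 ≤ 35, profit 1·3 + 2·5 + 3·5 = 28.
Best is 30.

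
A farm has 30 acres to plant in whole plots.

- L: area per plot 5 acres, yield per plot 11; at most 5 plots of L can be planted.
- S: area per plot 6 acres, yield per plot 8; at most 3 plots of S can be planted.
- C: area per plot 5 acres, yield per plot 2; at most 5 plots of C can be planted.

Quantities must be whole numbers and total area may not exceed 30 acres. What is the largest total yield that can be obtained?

57

L has the best ratio (11/5); taking only L gives at most 5×11 = 55 (stopped by the supply cap of 5).
Mixing does better — 5×L and 1×C: area 30 ≤ 30, yield 5·11 + 1·2 = 57.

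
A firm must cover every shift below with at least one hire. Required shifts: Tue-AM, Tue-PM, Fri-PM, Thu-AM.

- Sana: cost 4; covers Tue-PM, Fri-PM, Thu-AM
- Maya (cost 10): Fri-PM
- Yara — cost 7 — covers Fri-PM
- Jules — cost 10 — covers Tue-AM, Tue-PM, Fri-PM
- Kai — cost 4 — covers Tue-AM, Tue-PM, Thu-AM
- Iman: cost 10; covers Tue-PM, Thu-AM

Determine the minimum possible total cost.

Choose Sana and Kai: together they cover Tue-AM, Tue-PM, Fri-PM, Thu-AM — every shift.
Total cost: 4 + 4 = 8.
No cover costs less than 8.

8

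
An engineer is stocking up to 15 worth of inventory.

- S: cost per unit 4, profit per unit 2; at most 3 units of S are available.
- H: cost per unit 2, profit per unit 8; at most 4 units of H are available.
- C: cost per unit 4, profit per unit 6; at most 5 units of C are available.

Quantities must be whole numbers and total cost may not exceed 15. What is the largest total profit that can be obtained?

4×H and 1×C: cost 12 ≤ 15, profit 4·8 + 1·6 = 38.
3×H and 2×C: cost 14 ≤ 15, profit 3·8 + 2·6 = 36.
Best is 38.

38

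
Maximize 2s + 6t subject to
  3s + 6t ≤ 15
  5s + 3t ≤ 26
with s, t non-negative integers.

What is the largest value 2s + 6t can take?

14

The continuous relaxation peaks at (0, 2.5) with value 15.00; rounding to a feasible lattice point costs some objective.
(s,t)=(1,2): 3·1+6·2=15≤15, 5·1+3·2=11≤26, objective 14.
(s,t)=(0,2): 3·0+6·2=12≤15, 5·0+3·2=6≤26, objective 12.
(s,t)=(2,1): 3·2+6·1=12≤15, 5·2+3·1=13≤26, objective 10.
The best lattice point is (1,2), giving 14.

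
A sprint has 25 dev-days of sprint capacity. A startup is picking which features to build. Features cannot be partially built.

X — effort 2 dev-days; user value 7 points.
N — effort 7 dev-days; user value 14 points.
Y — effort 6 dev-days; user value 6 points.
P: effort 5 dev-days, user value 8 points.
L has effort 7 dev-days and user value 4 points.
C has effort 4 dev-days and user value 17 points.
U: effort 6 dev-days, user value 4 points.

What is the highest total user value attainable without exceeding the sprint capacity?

Treat it as a binary knapsack problem.
Allowing fractional choices, the relaxed optimum would be about 52.7, but features are indivisible.
X + N + Y + P + C: effort 2 + 7 + 6 + 5 + 4 = 24 ≤ 25, user value 7 + 14 + 6 + 8 + 17 = 52.
X + N + P + C + U: effort 2 + 7 + 5 + 4 + 6 = 24 ≤ 25, user value 7 + 14 + 8 + 17 + 4 = 50.
X + N + P + L + C: effort 2 + 7 + 5 + 7 + 4 = 25 ≤ 25, user value 7 + 14 + 8 + 4 + 17 = 50.
Best is X, N, Y, P, and C with total user value 52.

52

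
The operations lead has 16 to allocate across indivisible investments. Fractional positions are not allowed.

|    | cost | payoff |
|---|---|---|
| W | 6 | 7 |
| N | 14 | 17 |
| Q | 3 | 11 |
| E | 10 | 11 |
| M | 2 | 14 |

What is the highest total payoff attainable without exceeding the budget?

36

This is a 0-1 knapsack instance.
N + M: cost 14 + 2 = 16 ≤ 16, payoff 17 + 14 = 31.
Q + E + M: cost 3 + 10 + 2 = 15 ≤ 16, payoff 11 + 11 + 14 = 36.
W + Q + M: cost 6 + 3 + 2 = 11 ≤ 16, payoff 7 + 11 + 14 = 32.
Best is Q, E, and M with total payoff 36.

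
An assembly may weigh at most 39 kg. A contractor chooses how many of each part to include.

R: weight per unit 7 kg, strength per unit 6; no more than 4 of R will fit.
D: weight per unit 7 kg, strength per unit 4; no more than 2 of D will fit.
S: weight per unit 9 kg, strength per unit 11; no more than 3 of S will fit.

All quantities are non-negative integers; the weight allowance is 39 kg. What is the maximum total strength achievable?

S has the best ratio (11/9); taking only S gives at most 3×11 = 33 (stopped by the supply cap of 3).
Mixing does better — 3×R and 2×S: weight 39 ≤ 39, strength 3·6 + 2·11 = 40.

40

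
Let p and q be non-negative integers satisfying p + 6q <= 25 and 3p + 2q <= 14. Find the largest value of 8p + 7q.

The continuous relaxation peaks at (2.12, 3.81) with value 43.69; rounding to a feasible lattice point costs some objective.
(p,q)=(4,1): 1·4+6·1=10≤25, 3·4+2·1=14≤14, objective 39.
(p,q)=(3,2): 1·3+6·2=15≤25, 3·3+2·2=13≤14, objective 38.
(p,q)=(2,3): 1·2+6·3=20≤25, 3·2+2·3=12≤14, objective 37.
The best lattice point is (4,1), giving 39.

39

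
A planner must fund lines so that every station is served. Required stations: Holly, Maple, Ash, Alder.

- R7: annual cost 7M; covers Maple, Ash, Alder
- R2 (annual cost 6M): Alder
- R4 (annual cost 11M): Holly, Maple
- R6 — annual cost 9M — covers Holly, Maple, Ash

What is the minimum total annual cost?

The greedy cost-per-new-station heuristic would pick R7 and R6 for 16, but a cheaper cover exists.
Choose R2 and R6: together they cover Holly, Maple, Ash, Alder — every station.
Total annual cost: 6 + 9 = 15.
No cover costs less than 15.

15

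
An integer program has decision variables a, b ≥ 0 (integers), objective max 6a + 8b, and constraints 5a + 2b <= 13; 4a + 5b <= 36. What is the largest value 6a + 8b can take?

Relaxing integrality, the LP optimum is 52.00 at (a,b) = (0, 6.5), which is not an integer point.
(a,b)=(0,6): 5·0+2·6=12≤13, 4·0+5·6=30≤36, objective 48.
(a,b)=(0,5): 5·0+2·5=10≤13, 4·0+5·5=25≤36, objective 40.
Maximum is 48 at (a,b)=(0,6).

48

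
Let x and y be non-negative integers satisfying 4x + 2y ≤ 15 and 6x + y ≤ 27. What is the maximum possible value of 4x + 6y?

Relaxing integrality, the LP optimum is 45.00 at (x,y) = (0, 7.5), which is not an integer point.
(x,y)=(0,7): 4·0+2·7=14≤15, 6·0+1·7=7≤27, objective 42.
(x,y)=(0,6): 4·0+2·6=12≤15, 6·0+1·6=6≤27, objective 36.
The best lattice point is (0,7), giving 42.

42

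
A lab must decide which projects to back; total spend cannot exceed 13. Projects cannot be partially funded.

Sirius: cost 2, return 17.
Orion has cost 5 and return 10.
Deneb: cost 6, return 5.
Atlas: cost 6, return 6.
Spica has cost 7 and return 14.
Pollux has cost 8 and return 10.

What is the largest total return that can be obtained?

Sirius + Orion + Deneb: cost 2 + 5 + 6 = 13 ≤ 13, return 17 + 10 + 5 = 32.
Sirius + Orion + Atlas: cost 2 + 5 + 6 = 13 ≤ 13, return 17 + 10 + 6 = 33.
Best is Sirius, Orion, and Atlas with total return 33.

33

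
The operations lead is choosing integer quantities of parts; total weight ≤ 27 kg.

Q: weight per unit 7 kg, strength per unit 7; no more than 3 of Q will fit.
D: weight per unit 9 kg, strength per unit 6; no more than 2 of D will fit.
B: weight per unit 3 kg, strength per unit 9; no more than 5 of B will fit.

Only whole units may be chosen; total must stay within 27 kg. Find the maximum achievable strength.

52

This is a bounded integer knapsack.
Take 1×Q and 5×B: weight 22 ≤ 27, strength 1·7 + 5·9 = 52.
B has the best ratio (9/3) and is taken to its limit of 5; remaining capacity is filled optimally with the others.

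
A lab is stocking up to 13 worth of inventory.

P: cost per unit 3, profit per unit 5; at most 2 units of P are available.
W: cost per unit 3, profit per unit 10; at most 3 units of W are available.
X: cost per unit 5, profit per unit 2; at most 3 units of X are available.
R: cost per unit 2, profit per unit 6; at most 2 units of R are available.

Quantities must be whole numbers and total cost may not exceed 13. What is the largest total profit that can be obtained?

42

3×W and 2×R: cost 13 ≤ 13, profit 3·10 + 2·6 = 42.
1×P, 2×W, and 2×R: cost 13 ≤ 13, profit 1·5 + 2·10 + 2·6 = 37.
Best is 42.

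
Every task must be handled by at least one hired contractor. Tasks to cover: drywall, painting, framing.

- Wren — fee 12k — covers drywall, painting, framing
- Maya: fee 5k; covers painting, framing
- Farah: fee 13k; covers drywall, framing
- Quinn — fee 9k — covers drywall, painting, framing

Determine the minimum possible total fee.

9

Quinn alone covers drywall, painting, framing — every task.
Total fee: 9.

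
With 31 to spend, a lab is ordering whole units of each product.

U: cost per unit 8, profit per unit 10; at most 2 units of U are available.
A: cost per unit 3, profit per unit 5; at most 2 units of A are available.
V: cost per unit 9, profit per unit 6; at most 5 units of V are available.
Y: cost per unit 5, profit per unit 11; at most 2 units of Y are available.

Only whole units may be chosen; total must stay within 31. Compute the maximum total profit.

47

Take 2×U, 1×A, and 2×Y: cost 29 ≤ 31, profit 2·10 + 1·5 + 2·11 = 47.
Y has the best ratio (11/5) and is taken to its limit of 2; remaining capacity is filled optimally with the others.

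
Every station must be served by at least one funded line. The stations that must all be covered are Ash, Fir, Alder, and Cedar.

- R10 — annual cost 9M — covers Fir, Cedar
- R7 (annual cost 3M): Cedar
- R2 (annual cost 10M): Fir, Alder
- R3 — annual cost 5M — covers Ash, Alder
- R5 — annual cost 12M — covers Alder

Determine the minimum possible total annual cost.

The greedy cost-per-new-station heuristic would pick R3, R7, and R10 for 17, but a cheaper cover exists.
Choose R10 and R3: together they cover Ash, Fir, Alder, Cedar — every station.
Total annual cost: 9 + 5 = 14.
No cover costs less than 14.

14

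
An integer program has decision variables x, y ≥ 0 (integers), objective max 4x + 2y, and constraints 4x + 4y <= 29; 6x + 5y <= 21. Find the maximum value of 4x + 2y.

12

The continuous relaxation peaks at (3.5, 0) with value 14.00; rounding to a feasible lattice point costs some objective.
(x,y)=(3,0) is feasible, giving 12.
(x,y)=(2,1) is feasible, giving 10.
(x,y)=(2,0) is feasible, giving 8.
The best lattice point is (3,0), giving 12.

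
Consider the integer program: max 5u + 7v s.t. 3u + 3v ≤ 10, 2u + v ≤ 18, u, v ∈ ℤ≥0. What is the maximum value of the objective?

(u,v)=(0,3) is feasible, giving 21.
(u,v)=(1,2) is feasible, giving 19.
(u,v)=(0,2) is feasible, giving 14.
Maximum is 21 at (u,v)=(0,3).

21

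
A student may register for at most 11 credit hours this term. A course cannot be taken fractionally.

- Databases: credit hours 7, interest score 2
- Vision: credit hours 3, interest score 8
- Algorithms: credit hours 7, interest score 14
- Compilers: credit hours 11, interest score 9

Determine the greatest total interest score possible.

This is an integer program with binary decision variables.
Allowing fractional choices, the relaxed optimum would be about 22.8, but courses are indivisible.
Algorithms: credit hours 7 ≤ 11, interest score 14.
Vision + Algorithms: credit hours 3 + 7 = 10 ≤ 11, interest score 8 + 14 = 22.
Best is Vision and Algorithms with total interest score 22.

22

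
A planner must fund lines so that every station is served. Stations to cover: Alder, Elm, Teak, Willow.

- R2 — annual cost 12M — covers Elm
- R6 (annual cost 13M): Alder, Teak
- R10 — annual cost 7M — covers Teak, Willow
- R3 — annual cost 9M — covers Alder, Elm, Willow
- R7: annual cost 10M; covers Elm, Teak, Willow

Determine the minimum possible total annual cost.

Choose R10 and R3: together they cover Alder, Elm, Teak, Willow — every station.
Total annual cost: 7 + 9 = 16.

16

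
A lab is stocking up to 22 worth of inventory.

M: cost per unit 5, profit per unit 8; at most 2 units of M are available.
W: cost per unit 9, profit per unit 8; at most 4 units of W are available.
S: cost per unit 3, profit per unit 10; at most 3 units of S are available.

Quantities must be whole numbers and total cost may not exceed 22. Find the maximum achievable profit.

46

This is a bounded integer knapsack.
S has the best ratio (10/3); taking only S gives at most 3×10 = 30 (stopped by the supply cap of 3).
Mixing does better — 2×M and 3×S: cost 19 ≤ 22, profit 2·8 + 3·10 = 46.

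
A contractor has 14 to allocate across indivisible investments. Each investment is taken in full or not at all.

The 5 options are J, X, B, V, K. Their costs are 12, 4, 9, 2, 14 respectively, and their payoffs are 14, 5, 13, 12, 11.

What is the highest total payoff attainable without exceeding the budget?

Allowing fractional choices, the relaxed optimum would be about 28.8, but investments are indivisible.
X + B: cost 4 + 9 = 13 ≤ 14, payoff 5 + 13 = 18.
J + V: cost 12 + 2 = 14 ≤ 14, payoff 14 + 12 = 26.
B + V: cost 9 + 2 = 11 ≤ 14, payoff 13 + 12 = 25.
Best is J and V with total payoff 26.

26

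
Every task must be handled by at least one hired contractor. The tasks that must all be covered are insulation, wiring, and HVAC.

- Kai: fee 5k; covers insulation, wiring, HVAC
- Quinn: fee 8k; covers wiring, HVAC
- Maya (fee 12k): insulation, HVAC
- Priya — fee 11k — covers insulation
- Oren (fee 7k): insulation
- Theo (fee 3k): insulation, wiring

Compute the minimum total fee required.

5

The greedy cost-per-new-task heuristic would pick Theo and Kai for 8, but a cheaper cover exists.
Kai alone covers insulation, wiring, HVAC — every task.
Total fee: 5.
No cover costs less than 5.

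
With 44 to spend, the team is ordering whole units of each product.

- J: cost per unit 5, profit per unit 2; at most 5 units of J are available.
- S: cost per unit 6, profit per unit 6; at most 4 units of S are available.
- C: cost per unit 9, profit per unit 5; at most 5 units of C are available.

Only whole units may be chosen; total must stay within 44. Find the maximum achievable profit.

S has the best ratio (6/6); taking only S gives at most 4×6 = 24 (stopped by the supply cap of 4).
Mixing does better — 4×S and 2×C: cost 42 ≤ 44, profit 4·6 + 2·5 = 34.

34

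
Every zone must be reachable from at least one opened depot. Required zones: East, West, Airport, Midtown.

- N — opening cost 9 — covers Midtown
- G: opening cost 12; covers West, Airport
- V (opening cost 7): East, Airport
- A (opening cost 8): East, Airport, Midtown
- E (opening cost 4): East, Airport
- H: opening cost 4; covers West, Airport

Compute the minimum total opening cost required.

This is an integer covering problem.
Choose A and H: together they cover East, West, Airport, Midtown — every zone.
Total opening cost: 8 + 4 = 12.

12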